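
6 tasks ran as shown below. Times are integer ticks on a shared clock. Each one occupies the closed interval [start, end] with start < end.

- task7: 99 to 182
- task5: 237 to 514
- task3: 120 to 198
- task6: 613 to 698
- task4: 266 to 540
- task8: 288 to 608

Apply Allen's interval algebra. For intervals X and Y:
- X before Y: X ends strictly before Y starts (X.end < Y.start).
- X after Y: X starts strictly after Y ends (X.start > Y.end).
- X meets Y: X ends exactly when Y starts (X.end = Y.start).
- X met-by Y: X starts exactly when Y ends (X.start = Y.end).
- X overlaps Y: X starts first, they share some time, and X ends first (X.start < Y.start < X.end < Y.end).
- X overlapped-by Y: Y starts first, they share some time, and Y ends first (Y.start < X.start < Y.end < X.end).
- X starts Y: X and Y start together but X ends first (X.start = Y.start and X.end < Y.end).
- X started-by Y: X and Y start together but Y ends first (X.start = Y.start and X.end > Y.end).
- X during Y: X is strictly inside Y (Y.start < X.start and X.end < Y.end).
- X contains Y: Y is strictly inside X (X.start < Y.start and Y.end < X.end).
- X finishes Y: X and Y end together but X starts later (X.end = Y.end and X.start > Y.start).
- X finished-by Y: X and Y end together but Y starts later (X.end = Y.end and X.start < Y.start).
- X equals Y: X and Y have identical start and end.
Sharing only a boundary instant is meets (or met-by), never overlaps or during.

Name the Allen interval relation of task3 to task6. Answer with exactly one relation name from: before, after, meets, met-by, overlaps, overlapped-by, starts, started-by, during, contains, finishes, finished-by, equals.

before

task3 = [120, 198]; task6 = [613, 698].
Compare endpoints: task3.start < task6.start, task3.start < task6.end, task3.end < task6.start, task3.end < task6.end.
That pattern is 'before'.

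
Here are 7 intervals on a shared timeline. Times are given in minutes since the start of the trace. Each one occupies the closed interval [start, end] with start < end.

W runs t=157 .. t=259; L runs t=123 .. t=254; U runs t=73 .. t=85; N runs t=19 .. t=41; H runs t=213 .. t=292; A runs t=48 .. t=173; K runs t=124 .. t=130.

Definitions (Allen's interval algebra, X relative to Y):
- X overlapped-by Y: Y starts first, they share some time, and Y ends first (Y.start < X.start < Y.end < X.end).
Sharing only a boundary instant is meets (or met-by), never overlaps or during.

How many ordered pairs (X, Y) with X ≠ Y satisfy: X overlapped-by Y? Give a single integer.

Checking all 42 ordered pairs for relation 'overlapped-by'; matching pairs in alphabetical order:
(H, L): H overlapped-by L ✓
(H, W): H overlapped-by W ✓
(L, A): L overlapped-by A ✓
(W, A): W overlapped-by A ✓
(W, L): W overlapped-by L ✓
Count: 5.

5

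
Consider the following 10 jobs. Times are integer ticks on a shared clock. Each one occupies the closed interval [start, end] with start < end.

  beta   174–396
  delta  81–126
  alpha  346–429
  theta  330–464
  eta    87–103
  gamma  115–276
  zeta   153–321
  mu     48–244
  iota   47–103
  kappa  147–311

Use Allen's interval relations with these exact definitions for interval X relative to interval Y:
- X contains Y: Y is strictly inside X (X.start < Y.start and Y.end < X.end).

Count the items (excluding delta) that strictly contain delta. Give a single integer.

1

Target delta = [81, 126].
alpha [346, 429] → after → no.
beta [174, 396] → after → no.
eta [87, 103] → during → no.
gamma [115, 276] → overlapped-by → no.
iota [47, 103] → overlaps → no.
kappa [147, 311] → after → no.
mu [48, 244] → contains → counts.
theta [330, 464] → after → no.
zeta [153, 321] → after → no.
Total: 1.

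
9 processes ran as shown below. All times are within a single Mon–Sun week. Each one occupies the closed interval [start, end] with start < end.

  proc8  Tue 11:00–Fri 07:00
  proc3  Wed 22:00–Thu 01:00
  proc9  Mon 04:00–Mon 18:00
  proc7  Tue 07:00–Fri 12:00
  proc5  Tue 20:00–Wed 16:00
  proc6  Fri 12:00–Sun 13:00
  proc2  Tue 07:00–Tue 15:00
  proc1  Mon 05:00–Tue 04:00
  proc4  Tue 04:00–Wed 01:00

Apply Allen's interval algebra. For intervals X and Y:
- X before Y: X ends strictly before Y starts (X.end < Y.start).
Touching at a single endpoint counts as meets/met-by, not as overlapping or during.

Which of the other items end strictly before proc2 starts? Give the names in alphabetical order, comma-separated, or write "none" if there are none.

Target proc2 = [Tue 07:00, Tue 15:00].
proc1 [Mon 05:00, Tue 04:00] → before → yes.
proc3 [Wed 22:00, Thu 01:00] → after → no.
proc4 [Tue 04:00, Wed 01:00] → contains → no.
proc5 [Tue 20:00, Wed 16:00] → after → no.
proc6 [Fri 12:00, Sun 13:00] → after → no.
proc7 [Tue 07:00, Fri 12:00] → started-by → no.
proc8 [Tue 11:00, Fri 07:00] → overlapped-by → no.
proc9 [Mon 04:00, Mon 18:00] → before → yes.
Result: proc1, proc9.

proc1, proc9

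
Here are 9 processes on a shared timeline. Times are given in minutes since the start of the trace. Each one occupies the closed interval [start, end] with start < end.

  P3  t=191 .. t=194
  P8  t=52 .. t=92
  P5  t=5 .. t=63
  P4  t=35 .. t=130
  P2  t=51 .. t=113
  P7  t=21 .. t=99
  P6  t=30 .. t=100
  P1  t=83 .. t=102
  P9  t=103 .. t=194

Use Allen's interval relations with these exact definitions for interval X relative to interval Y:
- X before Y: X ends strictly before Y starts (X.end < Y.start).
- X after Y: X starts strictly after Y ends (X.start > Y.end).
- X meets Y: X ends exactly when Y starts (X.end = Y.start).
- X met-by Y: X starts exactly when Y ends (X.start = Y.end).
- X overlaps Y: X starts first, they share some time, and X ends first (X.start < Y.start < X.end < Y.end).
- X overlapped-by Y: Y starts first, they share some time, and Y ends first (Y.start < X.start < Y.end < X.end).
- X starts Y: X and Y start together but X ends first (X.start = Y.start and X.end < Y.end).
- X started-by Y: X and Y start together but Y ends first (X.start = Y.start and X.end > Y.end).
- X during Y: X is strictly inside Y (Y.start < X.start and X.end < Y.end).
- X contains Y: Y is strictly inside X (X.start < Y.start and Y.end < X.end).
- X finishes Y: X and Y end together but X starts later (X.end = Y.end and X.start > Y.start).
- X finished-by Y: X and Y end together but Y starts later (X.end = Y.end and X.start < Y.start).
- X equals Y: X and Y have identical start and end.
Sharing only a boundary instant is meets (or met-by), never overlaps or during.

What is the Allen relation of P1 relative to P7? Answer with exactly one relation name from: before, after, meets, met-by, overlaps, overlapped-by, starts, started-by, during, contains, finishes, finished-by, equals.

P1 = [t=83, t=102]; P7 = [t=21, t=99].
Compare endpoints: P1.start > P7.start, P1.start < P7.end, P1.end > P7.start, P1.end > P7.end.
That pattern is 'overlapped-by'.

overlapped-by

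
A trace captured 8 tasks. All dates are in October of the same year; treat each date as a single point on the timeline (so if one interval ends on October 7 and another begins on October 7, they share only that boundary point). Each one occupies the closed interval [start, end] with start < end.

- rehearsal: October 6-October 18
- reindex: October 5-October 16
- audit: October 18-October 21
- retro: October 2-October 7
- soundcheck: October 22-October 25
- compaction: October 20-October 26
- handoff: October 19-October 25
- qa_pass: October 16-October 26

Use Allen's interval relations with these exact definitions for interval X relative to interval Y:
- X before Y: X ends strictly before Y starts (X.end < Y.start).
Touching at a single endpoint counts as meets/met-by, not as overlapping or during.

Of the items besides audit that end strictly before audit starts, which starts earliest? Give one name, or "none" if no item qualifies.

Target audit = [October 18, October 21].
compaction [October 20, October 26] → overlapped-by → excluded.
handoff [October 19, October 25] → overlapped-by → excluded.
qa_pass [October 16, October 26] → contains → excluded.
rehearsal [October 6, October 18] → meets → excluded.
reindex [October 5, October 16] → before → candidate.
retro [October 2, October 7] → before → candidate.
soundcheck [October 22, October 25] → after → excluded.
Among candidates, earliest start is October 2 → retro.

retro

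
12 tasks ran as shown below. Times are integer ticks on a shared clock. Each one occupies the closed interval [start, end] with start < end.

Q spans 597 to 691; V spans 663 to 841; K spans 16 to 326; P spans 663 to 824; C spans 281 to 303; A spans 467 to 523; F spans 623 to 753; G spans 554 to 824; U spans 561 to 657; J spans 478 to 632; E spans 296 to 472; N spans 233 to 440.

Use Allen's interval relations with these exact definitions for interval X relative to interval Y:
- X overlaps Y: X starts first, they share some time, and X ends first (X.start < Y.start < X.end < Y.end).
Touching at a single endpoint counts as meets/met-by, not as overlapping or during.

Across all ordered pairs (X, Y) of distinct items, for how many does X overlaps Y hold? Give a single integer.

Checking all 132 ordered pairs for relation 'overlaps'; matching pairs in alphabetical order:
(A, J): A overlaps J ✓
(C, E): C overlaps E ✓
(E, A): E overlaps A ✓
(F, P): F overlaps P ✓
(F, V): F overlaps V ✓
(G, V): G overlaps V ✓
(J, F): J overlaps F ✓
(J, G): J overlaps G ✓
(J, Q): J overlaps Q ✓
(J, U): J overlaps U ✓
(K, E): K overlaps E ✓
(K, N): K overlaps N ✓
(N, E): N overlaps E ✓
(Q, F): Q overlaps F ✓
(Q, P): Q overlaps P ✓
(Q, V): Q overlaps V ✓
(U, F): U overlaps F ✓
(U, Q): U overlaps Q ✓
Count: 18.

18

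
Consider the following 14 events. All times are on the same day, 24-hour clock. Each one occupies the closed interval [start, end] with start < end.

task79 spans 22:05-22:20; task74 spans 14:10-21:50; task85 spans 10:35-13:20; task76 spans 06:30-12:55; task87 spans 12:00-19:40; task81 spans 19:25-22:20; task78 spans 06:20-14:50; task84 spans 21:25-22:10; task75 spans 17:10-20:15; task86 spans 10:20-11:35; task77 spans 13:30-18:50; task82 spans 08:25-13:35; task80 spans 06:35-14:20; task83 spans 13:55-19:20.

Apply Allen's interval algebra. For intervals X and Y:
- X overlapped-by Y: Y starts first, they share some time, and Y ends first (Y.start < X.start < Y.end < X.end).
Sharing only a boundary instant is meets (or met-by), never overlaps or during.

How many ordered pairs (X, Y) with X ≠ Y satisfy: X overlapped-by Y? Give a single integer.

28

Checking all 182 ordered pairs for relation 'overlapped-by'; matching pairs in alphabetical order:
(task74, task77): task74 overlapped-by task77 ✓
(task74, task78): task74 overlapped-by task78 ✓
(task74, task80): task74 overlapped-by task80 ✓
(task74, task83): task74 overlapped-by task83 ✓
(task74, task87): task74 overlapped-by task87 ✓
(task75, task77): task75 overlapped-by task77 ✓
(task75, task83): task75 overlapped-by task83 ✓
(task75, task87): task75 overlapped-by task87 ✓
(task77, task78): task77 overlapped-by task78 ✓
(task77, task80): task77 overlapped-by task80 ✓
(task77, task82): task77 overlapped-by task82 ✓
(task79, task84): task79 overlapped-by task84 ✓
(task80, task76): task80 overlapped-by task76 ✓
(task81, task74): task81 overlapped-by task74 ✓
(task81, task75): task81 overlapped-by task75 ✓
(task81, task87): task81 overlapped-by task87 ✓
(task82, task76): task82 overlapped-by task76 ✓
(task83, task77): task83 overlapped-by task77 ✓
(task83, task78): task83 overlapped-by task78 ✓
(task83, task80): task83 overlapped-by task80 ✓
(task84, task74): task84 overlapped-by task74 ✓
(task85, task76): task85 overlapped-by task76 ✓
(task85, task86): task85 overlapped-by task86 ✓
(task87, task76): task87 overlapped-by task76 ✓
... plus 4 further pairs not listed.
Count: 28.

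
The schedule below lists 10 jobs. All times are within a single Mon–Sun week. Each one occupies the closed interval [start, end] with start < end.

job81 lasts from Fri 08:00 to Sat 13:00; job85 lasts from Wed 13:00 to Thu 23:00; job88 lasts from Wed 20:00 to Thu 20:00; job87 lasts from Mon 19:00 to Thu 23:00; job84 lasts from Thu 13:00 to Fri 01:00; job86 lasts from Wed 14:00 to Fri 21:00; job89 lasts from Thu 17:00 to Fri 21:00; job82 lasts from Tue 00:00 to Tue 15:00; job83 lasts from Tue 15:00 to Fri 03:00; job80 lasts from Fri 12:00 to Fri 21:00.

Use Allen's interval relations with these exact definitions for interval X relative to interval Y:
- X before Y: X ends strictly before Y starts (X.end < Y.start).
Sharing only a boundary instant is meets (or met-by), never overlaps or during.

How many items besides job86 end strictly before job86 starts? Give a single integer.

Target job86 = [Wed 14:00, Fri 21:00].
job80 [Fri 12:00, Fri 21:00] → finishes → no.
job81 [Fri 08:00, Sat 13:00] → overlapped-by → no.
job82 [Tue 00:00, Tue 15:00] → before → counts.
job83 [Tue 15:00, Fri 03:00] → overlaps → no.
job84 [Thu 13:00, Fri 01:00] → during → no.
job85 [Wed 13:00, Thu 23:00] → overlaps → no.
job87 [Mon 19:00, Thu 23:00] → overlaps → no.
job88 [Wed 20:00, Thu 20:00] → during → no.
job89 [Thu 17:00, Fri 21:00] → finishes → no.
Total: 1.

1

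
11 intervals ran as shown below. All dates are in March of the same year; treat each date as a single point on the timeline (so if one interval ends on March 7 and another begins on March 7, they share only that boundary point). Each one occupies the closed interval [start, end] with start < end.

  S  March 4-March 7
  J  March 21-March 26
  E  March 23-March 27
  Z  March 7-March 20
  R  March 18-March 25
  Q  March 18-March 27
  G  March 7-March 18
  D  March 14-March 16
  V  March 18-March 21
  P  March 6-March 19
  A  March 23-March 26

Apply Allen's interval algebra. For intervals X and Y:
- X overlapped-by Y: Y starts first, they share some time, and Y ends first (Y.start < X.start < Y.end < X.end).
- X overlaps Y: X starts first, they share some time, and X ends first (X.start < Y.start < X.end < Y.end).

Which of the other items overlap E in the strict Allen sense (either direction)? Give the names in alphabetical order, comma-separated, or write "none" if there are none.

Target E = [March 23, March 27].
A [March 23, March 26] → starts → no.
D [March 14, March 16] → before → no.
G [March 7, March 18] → before → no.
J [March 21, March 26] → overlaps → yes.
P [March 6, March 19] → before → no.
Q [March 18, March 27] → finished-by → no.
R [March 18, March 25] → overlaps → yes.
S [March 4, March 7] → before → no.
V [March 18, March 21] → before → no.
Z [March 7, March 20] → before → no.
Result: J, R.

J, R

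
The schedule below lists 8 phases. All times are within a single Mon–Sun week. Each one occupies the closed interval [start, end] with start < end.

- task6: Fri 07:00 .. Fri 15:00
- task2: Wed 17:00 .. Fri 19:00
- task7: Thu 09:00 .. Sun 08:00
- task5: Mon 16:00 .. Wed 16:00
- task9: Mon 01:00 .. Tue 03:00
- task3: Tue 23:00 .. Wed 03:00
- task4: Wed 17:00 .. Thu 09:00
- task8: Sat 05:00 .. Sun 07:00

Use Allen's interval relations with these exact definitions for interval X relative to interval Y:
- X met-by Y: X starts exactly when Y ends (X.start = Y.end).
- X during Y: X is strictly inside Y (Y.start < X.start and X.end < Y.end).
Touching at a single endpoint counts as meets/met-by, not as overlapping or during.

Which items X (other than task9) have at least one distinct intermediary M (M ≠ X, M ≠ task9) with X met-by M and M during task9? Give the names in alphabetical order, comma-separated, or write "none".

Target task9 = [Mon 01:00, Tue 03:00].
Intermediaries M with M during task9: none.
Union: none.

none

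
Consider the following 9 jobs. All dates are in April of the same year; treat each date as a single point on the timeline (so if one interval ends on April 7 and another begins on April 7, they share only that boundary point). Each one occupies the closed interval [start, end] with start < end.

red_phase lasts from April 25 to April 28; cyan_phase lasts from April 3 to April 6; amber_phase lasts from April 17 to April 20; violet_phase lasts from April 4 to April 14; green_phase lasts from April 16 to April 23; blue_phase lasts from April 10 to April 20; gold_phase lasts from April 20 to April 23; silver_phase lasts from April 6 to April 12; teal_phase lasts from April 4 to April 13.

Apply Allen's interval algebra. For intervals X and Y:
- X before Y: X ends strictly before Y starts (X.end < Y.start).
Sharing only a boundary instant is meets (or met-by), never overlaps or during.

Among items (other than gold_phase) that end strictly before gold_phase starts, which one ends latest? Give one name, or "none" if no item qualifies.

Target gold_phase = [April 20, April 23].
amber_phase [April 17, April 20] → meets → excluded.
blue_phase [April 10, April 20] → meets → excluded.
cyan_phase [April 3, April 6] → before → candidate.
green_phase [April 16, April 23] → finished-by → excluded.
red_phase [April 25, April 28] → after → excluded.
silver_phase [April 6, April 12] → before → candidate.
teal_phase [April 4, April 13] → before → candidate.
violet_phase [April 4, April 14] → before → candidate.
Among candidates, latest end is April 14 → violet_phase.

violet_phase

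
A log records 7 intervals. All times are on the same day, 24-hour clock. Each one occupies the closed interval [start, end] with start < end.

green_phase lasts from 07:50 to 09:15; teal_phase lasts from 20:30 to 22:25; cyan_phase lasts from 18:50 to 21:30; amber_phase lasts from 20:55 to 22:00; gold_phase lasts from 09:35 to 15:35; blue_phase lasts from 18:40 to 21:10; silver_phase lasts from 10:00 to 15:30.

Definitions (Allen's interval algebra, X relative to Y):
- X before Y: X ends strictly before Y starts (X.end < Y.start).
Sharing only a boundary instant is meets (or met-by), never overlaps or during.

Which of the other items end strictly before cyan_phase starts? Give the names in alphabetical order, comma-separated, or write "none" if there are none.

Target cyan_phase = [18:50, 21:30].
amber_phase [20:55, 22:00] → overlapped-by → no.
blue_phase [18:40, 21:10] → overlaps → no.
gold_phase [09:35, 15:35] → before → yes.
green_phase [07:50, 09:15] → before → yes.
silver_phase [10:00, 15:30] → before → yes.
teal_phase [20:30, 22:25] → overlapped-by → no.
Result: gold_phase, green_phase, silver_phase.

gold_phase, green_phase, silver_phase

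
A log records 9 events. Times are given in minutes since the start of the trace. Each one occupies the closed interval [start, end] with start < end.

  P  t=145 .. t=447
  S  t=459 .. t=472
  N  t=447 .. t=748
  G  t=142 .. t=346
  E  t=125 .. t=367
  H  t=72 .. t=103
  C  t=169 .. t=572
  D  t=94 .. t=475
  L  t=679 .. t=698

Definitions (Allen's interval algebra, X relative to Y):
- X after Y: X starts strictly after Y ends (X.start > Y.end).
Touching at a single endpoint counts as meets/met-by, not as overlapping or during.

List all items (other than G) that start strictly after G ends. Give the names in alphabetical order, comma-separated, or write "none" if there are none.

Target G = [t=142, t=346].
C [t=169, t=572] → overlapped-by → no.
D [t=94, t=475] → contains → no.
E [t=125, t=367] → contains → no.
H [t=72, t=103] → before → no.
L [t=679, t=698] → after → yes.
N [t=447, t=748] → after → yes.
P [t=145, t=447] → overlapped-by → no.
S [t=459, t=472] → after → yes.
Result: L, N, S.

L, N, S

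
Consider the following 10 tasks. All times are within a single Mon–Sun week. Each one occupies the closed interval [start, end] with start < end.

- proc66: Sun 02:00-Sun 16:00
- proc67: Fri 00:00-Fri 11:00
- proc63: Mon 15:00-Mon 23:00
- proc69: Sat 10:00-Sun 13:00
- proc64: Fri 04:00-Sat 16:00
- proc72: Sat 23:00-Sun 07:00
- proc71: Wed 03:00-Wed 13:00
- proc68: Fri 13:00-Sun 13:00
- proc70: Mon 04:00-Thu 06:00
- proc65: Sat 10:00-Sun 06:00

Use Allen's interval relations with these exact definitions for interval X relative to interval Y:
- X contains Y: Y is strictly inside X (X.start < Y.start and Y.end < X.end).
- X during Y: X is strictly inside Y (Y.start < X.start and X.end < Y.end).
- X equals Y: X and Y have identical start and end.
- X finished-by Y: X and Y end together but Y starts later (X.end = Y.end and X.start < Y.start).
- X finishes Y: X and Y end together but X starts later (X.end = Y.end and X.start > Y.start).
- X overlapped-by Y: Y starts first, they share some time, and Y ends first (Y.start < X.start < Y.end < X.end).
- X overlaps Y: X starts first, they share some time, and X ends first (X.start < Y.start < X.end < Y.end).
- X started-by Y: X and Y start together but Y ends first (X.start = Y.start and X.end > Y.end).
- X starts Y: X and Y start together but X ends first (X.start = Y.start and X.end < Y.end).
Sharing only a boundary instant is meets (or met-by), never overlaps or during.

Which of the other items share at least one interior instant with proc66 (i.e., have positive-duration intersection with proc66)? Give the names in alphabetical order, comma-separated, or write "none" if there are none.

proc65, proc68, proc69, proc72

Target proc66 = [Sun 02:00, Sun 16:00].
proc63 [Mon 15:00, Mon 23:00] → before → no.
proc64 [Fri 04:00, Sat 16:00] → before → no.
proc65 [Sat 10:00, Sun 06:00] → overlaps → yes.
proc67 [Fri 00:00, Fri 11:00] → before → no.
proc68 [Fri 13:00, Sun 13:00] → overlaps → yes.
proc69 [Sat 10:00, Sun 13:00] → overlaps → yes.
proc70 [Mon 04:00, Thu 06:00] → before → no.
proc71 [Wed 03:00, Wed 13:00] → before → no.
proc72 [Sat 23:00, Sun 07:00] → overlaps → yes.
Result: proc65, proc68, proc69, proc72.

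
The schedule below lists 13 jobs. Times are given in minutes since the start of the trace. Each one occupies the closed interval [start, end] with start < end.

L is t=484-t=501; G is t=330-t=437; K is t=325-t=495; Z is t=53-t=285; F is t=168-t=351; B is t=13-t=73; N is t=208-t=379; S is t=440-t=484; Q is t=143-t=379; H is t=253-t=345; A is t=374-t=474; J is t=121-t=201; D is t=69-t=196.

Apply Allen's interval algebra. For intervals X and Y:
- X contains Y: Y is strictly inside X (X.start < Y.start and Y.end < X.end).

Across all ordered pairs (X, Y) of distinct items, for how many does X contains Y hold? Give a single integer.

9

Checking all 156 ordered pairs for relation 'contains'; matching pairs in alphabetical order:
(F, H): F contains H ✓
(K, A): K contains A ✓
(K, G): K contains G ✓
(K, S): K contains S ✓
(N, H): N contains H ✓
(Q, F): Q contains F ✓
(Q, H): Q contains H ✓
(Z, D): Z contains D ✓
(Z, J): Z contains J ✓
Count: 9.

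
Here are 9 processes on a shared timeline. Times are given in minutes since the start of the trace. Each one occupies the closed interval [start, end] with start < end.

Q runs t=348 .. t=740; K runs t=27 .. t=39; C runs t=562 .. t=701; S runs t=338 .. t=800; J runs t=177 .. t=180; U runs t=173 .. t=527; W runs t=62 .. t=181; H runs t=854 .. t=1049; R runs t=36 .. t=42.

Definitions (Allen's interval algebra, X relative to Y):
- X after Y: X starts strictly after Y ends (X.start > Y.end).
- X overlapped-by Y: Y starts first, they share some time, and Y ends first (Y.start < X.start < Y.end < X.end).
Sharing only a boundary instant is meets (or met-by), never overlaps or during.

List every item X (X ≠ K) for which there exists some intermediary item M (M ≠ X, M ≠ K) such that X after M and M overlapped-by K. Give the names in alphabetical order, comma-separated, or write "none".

C, H, J, Q, S, U, W

Target K = [t=27, t=39].
Intermediaries M with M overlapped-by K: R.
Via R — items with X after R: C, H, J, Q, S, U, W.
Union: C, H, J, Q, S, U, W.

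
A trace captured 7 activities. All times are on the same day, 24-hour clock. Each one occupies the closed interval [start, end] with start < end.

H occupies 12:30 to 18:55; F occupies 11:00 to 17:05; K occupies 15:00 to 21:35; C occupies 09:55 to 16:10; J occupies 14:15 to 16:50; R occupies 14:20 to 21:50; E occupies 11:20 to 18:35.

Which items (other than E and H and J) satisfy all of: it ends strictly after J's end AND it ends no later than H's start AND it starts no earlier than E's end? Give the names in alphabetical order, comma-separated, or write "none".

Conditions: its end is strictly after J's end (X.end > 16:50) AND its end is no later than H's start (X.end <= 12:30) AND its start is no earlier than E's end (X.start >= 18:35).
C: end 16:10 > 16:50? ✗; end 16:10 <= 12:30? ✗; start 09:55 >= 18:35? ✗ → no.
F: end 17:05 > 16:50? ✓; end 17:05 <= 12:30? ✗; start 11:00 >= 18:35? ✗ → no.
K: end 21:35 > 16:50? ✓; end 21:35 <= 12:30? ✗; start 15:00 >= 18:35? ✗ → no.
R: end 21:50 > 16:50? ✓; end 21:50 <= 12:30? ✗; start 14:20 >= 18:35? ✗ → no.
Result: none.

none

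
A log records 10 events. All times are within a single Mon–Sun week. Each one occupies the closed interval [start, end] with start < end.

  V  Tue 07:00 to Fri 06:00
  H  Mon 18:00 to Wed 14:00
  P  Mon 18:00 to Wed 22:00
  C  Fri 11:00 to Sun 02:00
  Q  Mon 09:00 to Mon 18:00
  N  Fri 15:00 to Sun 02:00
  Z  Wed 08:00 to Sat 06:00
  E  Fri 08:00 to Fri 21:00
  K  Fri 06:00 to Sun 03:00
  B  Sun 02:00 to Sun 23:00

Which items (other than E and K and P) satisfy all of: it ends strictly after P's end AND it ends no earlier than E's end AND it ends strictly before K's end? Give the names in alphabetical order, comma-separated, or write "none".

C, N, Z

Conditions: its end is strictly after P's end (X.end > Wed 22:00) AND its end is no earlier than E's end (X.end >= Fri 21:00) AND its end is strictly before K's end (X.end < Sun 03:00).
B: end Sun 23:00 > Wed 22:00? ✓; end Sun 23:00 >= Fri 21:00? ✓; end Sun 23:00 < Sun 03:00? ✗ → no.
C: end Sun 02:00 > Wed 22:00? ✓; end Sun 02:00 >= Fri 21:00? ✓; end Sun 02:00 < Sun 03:00? ✓ → yes.
H: end Wed 14:00 > Wed 22:00? ✗; end Wed 14:00 >= Fri 21:00? ✗; end Wed 14:00 < Sun 03:00? ✓ → no.
N: end Sun 02:00 > Wed 22:00? ✓; end Sun 02:00 >= Fri 21:00? ✓; end Sun 02:00 < Sun 03:00? ✓ → yes.
Q: end Mon 18:00 > Wed 22:00? ✗; end Mon 18:00 >= Fri 21:00? ✗; end Mon 18:00 < Sun 03:00? ✓ → no.
V: end Fri 06:00 > Wed 22:00? ✓; end Fri 06:00 >= Fri 21:00? ✗; end Fri 06:00 < Sun 03:00? ✓ → no.
Z: end Sat 06:00 > Wed 22:00? ✓; end Sat 06:00 >= Fri 21:00? ✓; end Sat 06:00 < Sun 03:00? ✓ → yes.
Result: C, N, Z.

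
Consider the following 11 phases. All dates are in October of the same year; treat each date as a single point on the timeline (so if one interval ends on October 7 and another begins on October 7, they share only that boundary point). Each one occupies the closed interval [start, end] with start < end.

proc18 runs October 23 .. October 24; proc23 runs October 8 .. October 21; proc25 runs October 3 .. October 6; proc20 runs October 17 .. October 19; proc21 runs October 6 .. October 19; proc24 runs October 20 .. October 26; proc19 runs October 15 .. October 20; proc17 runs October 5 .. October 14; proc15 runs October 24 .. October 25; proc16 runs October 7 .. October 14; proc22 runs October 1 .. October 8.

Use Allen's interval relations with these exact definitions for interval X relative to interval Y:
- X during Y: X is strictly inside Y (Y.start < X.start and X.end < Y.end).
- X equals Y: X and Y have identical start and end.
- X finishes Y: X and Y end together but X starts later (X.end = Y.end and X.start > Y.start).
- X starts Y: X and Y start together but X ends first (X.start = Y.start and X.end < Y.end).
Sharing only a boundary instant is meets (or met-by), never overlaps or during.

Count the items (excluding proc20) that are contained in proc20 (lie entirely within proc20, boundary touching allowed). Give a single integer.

0

Target proc20 = [October 17, October 19].
proc15 [October 24, October 25] → after → no.
proc16 [October 7, October 14] → before → no.
proc17 [October 5, October 14] → before → no.
proc18 [October 23, October 24] → after → no.
proc19 [October 15, October 20] → contains → no.
proc21 [October 6, October 19] → finished-by → no.
proc22 [October 1, October 8] → before → no.
proc23 [October 8, October 21] → contains → no.
proc24 [October 20, October 26] → after → no.
proc25 [October 3, October 6] → before → no.
Total: 0.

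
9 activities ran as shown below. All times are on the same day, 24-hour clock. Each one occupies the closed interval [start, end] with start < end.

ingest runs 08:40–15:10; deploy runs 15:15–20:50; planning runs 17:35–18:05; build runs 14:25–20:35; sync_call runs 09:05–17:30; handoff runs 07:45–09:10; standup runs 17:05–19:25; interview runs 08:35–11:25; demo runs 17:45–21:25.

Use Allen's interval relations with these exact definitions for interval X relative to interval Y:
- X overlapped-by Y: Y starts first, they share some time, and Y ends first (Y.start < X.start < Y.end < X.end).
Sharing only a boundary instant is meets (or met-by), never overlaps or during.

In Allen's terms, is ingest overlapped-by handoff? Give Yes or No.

ingest = [08:40, 15:10], handoff = [07:45, 09:10].
Actual relation of ingest to handoff: overlapped-by.
Asked whether 'overlapped-by' holds → Yes.

Yes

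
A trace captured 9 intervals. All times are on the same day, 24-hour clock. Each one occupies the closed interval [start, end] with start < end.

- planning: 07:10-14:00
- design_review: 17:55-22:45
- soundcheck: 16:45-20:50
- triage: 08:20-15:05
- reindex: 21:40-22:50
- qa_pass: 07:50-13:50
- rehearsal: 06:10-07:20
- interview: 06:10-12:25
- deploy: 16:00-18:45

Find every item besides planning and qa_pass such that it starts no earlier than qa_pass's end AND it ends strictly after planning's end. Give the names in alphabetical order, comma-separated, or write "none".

deploy, design_review, reindex, soundcheck

Conditions: its start is no earlier than qa_pass's end (X.start >= 13:50) AND its end is strictly after planning's end (X.end > 14:00).
deploy: start 16:00 >= 13:50? ✓; end 18:45 > 14:00? ✓ → yes.
design_review: start 17:55 >= 13:50? ✓; end 22:45 > 14:00? ✓ → yes.
interview: start 06:10 >= 13:50? ✗; end 12:25 > 14:00? ✗ → no.
rehearsal: start 06:10 >= 13:50? ✗; end 07:20 > 14:00? ✗ → no.
reindex: start 21:40 >= 13:50? ✓; end 22:50 > 14:00? ✓ → yes.
soundcheck: start 16:45 >= 13:50? ✓; end 20:50 > 14:00? ✓ → yes.
triage: start 08:20 >= 13:50? ✗; end 15:05 > 14:00? ✓ → no.
Result: deploy, design_review, reindex, soundcheck.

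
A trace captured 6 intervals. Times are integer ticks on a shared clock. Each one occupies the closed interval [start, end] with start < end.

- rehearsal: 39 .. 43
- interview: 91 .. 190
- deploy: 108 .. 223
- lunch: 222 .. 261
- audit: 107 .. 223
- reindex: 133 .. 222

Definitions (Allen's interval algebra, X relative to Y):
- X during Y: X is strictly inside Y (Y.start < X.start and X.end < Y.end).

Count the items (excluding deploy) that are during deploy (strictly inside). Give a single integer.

Target deploy = [108, 223].
audit [107, 223] → finished-by → no.
interview [91, 190] → overlaps → no.
lunch [222, 261] → overlapped-by → no.
rehearsal [39, 43] → before → no.
reindex [133, 222] → during → counts.
Total: 1.

1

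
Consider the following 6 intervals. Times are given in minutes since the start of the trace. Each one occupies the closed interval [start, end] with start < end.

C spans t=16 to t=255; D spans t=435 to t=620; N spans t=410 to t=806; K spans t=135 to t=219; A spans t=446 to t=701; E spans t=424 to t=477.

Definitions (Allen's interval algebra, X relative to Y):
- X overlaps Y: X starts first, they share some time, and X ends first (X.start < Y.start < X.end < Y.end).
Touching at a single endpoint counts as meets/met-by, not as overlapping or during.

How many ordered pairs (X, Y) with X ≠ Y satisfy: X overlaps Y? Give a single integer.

3

Checking all 30 ordered pairs for relation 'overlaps'; matching pairs in alphabetical order:
(D, A): D overlaps A ✓
(E, A): E overlaps A ✓
(E, D): E overlaps D ✓
Count: 3.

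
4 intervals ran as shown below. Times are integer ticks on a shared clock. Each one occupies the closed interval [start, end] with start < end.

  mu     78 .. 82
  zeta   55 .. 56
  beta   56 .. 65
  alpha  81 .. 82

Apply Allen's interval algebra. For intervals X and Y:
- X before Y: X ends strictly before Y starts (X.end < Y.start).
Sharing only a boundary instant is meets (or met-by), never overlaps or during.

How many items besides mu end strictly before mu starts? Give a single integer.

2

Target mu = [78, 82].
alpha [81, 82] → finishes → no.
beta [56, 65] → before → counts.
zeta [55, 56] → before → counts.
Total: 2.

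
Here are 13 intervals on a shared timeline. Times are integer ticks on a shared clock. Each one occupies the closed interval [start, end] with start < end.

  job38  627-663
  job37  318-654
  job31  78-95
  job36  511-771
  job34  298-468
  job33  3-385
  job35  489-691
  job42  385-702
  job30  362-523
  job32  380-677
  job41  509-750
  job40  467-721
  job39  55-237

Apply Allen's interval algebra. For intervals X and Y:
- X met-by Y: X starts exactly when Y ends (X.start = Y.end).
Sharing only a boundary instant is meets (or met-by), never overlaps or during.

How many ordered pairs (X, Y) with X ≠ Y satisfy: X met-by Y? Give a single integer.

1

Checking all 156 ordered pairs for relation 'met-by'; matching pairs in alphabetical order:
(job42, job33): job42 met-by job33 ✓
Count: 1.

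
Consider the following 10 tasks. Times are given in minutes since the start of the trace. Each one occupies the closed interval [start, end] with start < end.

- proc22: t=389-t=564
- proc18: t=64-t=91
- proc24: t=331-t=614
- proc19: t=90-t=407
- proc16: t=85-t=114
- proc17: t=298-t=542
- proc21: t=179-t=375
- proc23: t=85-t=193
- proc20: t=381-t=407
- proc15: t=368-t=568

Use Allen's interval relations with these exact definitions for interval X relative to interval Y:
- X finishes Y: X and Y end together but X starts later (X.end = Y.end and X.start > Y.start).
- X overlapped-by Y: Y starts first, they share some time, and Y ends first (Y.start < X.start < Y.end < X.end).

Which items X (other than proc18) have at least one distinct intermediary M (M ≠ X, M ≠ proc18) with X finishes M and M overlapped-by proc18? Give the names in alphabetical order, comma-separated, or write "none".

Target proc18 = [t=64, t=91].
Intermediaries M with M overlapped-by proc18: proc16, proc19, proc23.
Via proc16 — items with X finishes proc16: none.
Via proc19 — items with X finishes proc19: proc20.
Via proc23 — items with X finishes proc23: none.
Union: proc20.

proc20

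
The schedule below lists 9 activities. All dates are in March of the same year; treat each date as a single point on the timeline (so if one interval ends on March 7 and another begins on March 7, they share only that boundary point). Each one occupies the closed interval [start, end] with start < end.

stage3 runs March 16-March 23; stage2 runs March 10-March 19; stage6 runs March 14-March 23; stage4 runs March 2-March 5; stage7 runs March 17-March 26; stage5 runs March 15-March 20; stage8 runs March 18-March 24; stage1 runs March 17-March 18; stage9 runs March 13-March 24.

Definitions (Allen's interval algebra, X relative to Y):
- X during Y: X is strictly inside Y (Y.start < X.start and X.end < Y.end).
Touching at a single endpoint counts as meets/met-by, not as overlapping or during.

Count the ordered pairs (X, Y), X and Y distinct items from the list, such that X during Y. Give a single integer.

10

Checking all 72 ordered pairs for relation 'during'; matching pairs in alphabetical order:
(stage1, stage2): stage1 during stage2 ✓
(stage1, stage3): stage1 during stage3 ✓
(stage1, stage5): stage1 during stage5 ✓
(stage1, stage6): stage1 during stage6 ✓
(stage1, stage9): stage1 during stage9 ✓
(stage3, stage9): stage3 during stage9 ✓
(stage5, stage6): stage5 during stage6 ✓
(stage5, stage9): stage5 during stage9 ✓
(stage6, stage9): stage6 during stage9 ✓
(stage8, stage7): stage8 during stage7 ✓
Count: 10.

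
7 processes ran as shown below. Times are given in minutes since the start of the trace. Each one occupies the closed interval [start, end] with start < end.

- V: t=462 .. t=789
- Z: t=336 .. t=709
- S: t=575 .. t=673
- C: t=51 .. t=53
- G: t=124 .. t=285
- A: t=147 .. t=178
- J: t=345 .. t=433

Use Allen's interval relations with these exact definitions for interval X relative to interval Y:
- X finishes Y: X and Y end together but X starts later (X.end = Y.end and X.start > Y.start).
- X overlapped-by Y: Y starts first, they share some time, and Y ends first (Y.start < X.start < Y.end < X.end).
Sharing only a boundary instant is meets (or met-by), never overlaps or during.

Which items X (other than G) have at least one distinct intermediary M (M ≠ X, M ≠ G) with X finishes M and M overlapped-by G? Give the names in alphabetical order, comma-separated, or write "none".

Target G = [t=124, t=285].
Intermediaries M with M overlapped-by G: none.
Union: none.

none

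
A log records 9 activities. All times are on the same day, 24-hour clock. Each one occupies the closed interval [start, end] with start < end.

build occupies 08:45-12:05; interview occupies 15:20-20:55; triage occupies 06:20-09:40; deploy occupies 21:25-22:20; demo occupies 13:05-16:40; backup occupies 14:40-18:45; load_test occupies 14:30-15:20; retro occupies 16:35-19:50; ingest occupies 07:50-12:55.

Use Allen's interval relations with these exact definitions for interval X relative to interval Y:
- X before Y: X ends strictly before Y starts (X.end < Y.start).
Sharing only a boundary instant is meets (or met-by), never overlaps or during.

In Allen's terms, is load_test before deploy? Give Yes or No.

load_test = [14:30, 15:20], deploy = [21:25, 22:20].
Actual relation of load_test to deploy: before.
Asked whether 'before' holds → Yes.

Yes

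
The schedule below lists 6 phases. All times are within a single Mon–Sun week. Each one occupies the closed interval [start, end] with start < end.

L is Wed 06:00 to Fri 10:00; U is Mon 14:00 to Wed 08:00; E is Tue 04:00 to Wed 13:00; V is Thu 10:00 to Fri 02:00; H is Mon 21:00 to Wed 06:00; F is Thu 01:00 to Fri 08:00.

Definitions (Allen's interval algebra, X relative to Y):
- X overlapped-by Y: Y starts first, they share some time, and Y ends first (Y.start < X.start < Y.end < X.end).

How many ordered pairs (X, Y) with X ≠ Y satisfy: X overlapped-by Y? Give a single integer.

Checking all 30 ordered pairs for relation 'overlapped-by'; matching pairs in alphabetical order:
(E, H): E overlapped-by H ✓
(E, U): E overlapped-by U ✓
(L, E): L overlapped-by E ✓
(L, U): L overlapped-by U ✓
Count: 4.

4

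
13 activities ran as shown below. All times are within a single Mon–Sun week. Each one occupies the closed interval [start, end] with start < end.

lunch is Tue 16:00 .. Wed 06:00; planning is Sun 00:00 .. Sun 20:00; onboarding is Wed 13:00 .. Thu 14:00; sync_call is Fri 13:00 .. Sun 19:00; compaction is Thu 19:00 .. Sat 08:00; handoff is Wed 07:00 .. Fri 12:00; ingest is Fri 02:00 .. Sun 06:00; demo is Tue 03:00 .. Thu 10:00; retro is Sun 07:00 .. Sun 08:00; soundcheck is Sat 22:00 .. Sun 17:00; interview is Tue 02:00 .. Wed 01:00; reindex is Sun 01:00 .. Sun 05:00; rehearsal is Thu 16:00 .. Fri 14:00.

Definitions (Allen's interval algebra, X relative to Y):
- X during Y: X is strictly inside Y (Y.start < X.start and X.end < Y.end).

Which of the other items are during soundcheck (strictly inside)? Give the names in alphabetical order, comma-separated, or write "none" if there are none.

Target soundcheck = [Sat 22:00, Sun 17:00].
compaction [Thu 19:00, Sat 08:00] → before → no.
demo [Tue 03:00, Thu 10:00] → before → no.
handoff [Wed 07:00, Fri 12:00] → before → no.
ingest [Fri 02:00, Sun 06:00] → overlaps → no.
interview [Tue 02:00, Wed 01:00] → before → no.
lunch [Tue 16:00, Wed 06:00] → before → no.
onboarding [Wed 13:00, Thu 14:00] → before → no.
planning [Sun 00:00, Sun 20:00] → overlapped-by → no.
rehearsal [Thu 16:00, Fri 14:00] → before → no.
reindex [Sun 01:00, Sun 05:00] → during → yes.
retro [Sun 07:00, Sun 08:00] → during → yes.
sync_call [Fri 13:00, Sun 19:00] → contains → no.
Result: reindex, retro.

reindex, retro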